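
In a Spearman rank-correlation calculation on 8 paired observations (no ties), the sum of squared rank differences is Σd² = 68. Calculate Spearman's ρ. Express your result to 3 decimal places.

0.190

ρ = 1 − 6Σd² / [n(n²−1)] = 1 − 6×68 / (8×63)
  = 1 − 408/504 = 1 − 0.8095 ≈ 0.190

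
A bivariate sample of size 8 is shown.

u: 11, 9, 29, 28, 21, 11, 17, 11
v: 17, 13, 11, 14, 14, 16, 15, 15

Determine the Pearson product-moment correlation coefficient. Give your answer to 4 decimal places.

-0.6191

n = 8, Σu = 137, Σv = 115, Σu² = 2799, Σv² = 1677, Σuv = 1905
nΣuv − ΣuΣv = 15240 − 15755 = -515
nΣu² − (Σu)² = 22392 − 18769 = 3623; nΣv² − (Σv)² = 13416 − 13225 = 191
r = -515 / √(3623 × 191) = -515 / 831.8612 ≈ -0.6191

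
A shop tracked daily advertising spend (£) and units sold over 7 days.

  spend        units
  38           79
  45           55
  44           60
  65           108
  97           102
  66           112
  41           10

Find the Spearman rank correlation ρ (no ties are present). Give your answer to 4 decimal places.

0.6429

Rank spend: 1, 4, 3, 5, 7, 6, 2
Rank units: 4, 2, 3, 6, 5, 7, 1
d = rank(spend) − rank(units): -3, 2, 0, -1, 2, -1, 1; Σd² = 20
ρ = 1 − 6Σd² / [n(n²−1)] = 1 − 6×20 / (7×48) = 1 − 120/336 ≈ 0.6429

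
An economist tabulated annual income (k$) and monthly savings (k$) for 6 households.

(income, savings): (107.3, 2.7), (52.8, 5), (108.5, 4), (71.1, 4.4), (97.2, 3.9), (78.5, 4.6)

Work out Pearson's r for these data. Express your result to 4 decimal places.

n = 6, Σx = 515.4, Σy = 24.6, Σx² = 46738.68, Σy² = 104.02, Σxy = 2040.73
nΣxy − ΣxΣy = 12244.38 − 12678.84 = -434.46
nΣx² − (Σx)² = 280432.08 − 265637.16 = 14794.92; nΣy² − (Σy)² = 624.12 − 605.16 = 18.96
r = -434.46 / √(14794.92 × 18.96) = -434.46 / 529.6335 ≈ -0.8203

-0.8203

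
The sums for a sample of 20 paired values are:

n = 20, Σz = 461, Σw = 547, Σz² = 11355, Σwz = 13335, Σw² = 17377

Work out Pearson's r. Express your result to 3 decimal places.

r = (nΣwz − ΣwΣz) / √[(nΣw² − (Σw)²)(nΣz² − (Σz)²)]
Numerator: 20×13335 − 547×461 = 14533
Denominator: √[(347540 − 299209)(227100 − 212521)] = √[48331 × 14579] = 26544.6350
r = 14533 / 26544.6350 ≈ 0.547

0.547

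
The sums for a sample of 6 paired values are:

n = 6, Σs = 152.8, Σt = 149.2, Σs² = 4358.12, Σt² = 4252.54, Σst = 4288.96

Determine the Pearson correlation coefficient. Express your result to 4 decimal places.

r = (nΣst − ΣsΣt) / √[(nΣs² − (Σs)²)(nΣt² − (Σt)²)]
Numerator: 6×4288.96 − 152.8×149.2 = 2936
Denominator: √[(26148.72 − 23347.84)(25515.24 − 22260.64)] = √[2800.88 × 3254.6] = 3019.2290
r = 2936 / 3019.2290 ≈ 0.9724

0.9724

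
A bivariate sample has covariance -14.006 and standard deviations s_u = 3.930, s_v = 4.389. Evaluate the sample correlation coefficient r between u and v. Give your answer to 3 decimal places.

r = Cov(u,v) / (s_u · s_v) = -14.006 / (3.930 × 4.389)
  = -14.006 / 17.2488 ≈ -0.812

-0.812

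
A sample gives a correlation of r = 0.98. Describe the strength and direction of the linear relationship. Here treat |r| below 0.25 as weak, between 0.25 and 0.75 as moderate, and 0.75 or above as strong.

r = 0.98 > 0 so the relationship is positive.
|r| = 0.98, which falls in the strong range.

strong positive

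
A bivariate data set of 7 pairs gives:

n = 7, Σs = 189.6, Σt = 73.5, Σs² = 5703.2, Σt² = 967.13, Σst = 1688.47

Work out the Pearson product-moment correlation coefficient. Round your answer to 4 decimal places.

r = (nΣst − ΣsΣt) / √[(nΣs² − (Σs)²)(nΣt² − (Σt)²)]
Numerator: 7×1688.47 − 189.6×73.5 = -2116.31
Denominator: √[(39922.4 − 35948.16)(6769.91 − 5402.25)] = √[3974.24 × 1367.66] = 2331.3964
r = -2116.31 / 2331.3964 ≈ -0.9077

-0.9077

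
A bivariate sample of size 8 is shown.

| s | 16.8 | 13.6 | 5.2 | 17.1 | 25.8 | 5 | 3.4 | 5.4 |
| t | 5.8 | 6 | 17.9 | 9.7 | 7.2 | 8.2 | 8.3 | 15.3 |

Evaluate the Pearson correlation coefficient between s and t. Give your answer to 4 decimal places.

-0.5159

n = 8, Σs = 92.3, Σt = 78.4, Σs² = 1518.01, Σt² = 906.2, Σst = 775.59
nΣst − ΣsΣt = 6204.72 − 7236.32 = -1031.6
nΣs² − (Σs)² = 12144.08 − 8519.29 = 3624.79; nΣt² − (Σt)² = 7249.6 − 6146.56 = 1103.04
r = -1031.6 / √(3624.79 × 1103.04) = -1031.6 / 1999.5720 ≈ -0.5159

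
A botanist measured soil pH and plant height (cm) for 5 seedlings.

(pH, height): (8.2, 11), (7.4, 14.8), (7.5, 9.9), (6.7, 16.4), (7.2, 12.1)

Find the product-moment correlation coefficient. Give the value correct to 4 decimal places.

-0.7015

n = 5, Σx = 37, Σy = 64.2, Σx² = 274.98, Σy² = 853.42, Σxy = 470.97
nΣxy − ΣxΣy = 2354.85 − 2375.4 = -20.55
nΣx² − (Σx)² = 1374.9 − 1369 = 5.9; nΣy² − (Σy)² = 4267.1 − 4121.64 = 145.46
r = -20.55 / √(5.9 × 145.46) = -20.55 / 29.2953 ≈ -0.7015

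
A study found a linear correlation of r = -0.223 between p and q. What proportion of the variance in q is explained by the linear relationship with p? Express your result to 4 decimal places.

0.0497

r² = (-0.223)² = 0.0497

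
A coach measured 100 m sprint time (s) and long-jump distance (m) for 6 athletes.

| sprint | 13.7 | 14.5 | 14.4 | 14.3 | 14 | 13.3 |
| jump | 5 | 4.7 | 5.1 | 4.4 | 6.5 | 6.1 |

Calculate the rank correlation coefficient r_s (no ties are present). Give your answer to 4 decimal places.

-0.4857

Rank sprint: 2, 6, 5, 4, 3, 1
Rank jump: 3, 2, 4, 1, 6, 5
d = rank(sprint) − rank(jump): -1, 4, 1, 3, -3, -4; Σd² = 52
ρ = 1 − 6Σd² / [n(n²−1)] = 1 − 6×52 / (6×35) = 1 − 312/210 ≈ -0.4857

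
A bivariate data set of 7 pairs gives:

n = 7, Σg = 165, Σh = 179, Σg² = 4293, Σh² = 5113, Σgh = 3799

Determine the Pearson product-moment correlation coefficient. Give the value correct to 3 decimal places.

-0.904

r = (nΣgh − ΣgΣh) / √[(nΣg² − (Σg)²)(nΣh² − (Σh)²)]
Numerator: 7×3799 − 165×179 = -2942
Denominator: √[(30051 − 27225)(35791 − 32041)] = √[2826 × 3750] = 3255.3802
r = -2942 / 3255.3802 ≈ -0.904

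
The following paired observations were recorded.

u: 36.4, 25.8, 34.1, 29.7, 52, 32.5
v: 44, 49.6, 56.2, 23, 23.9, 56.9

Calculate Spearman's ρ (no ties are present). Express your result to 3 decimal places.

Rank u: 5, 1, 4, 2, 6, 3
Rank v: 3, 4, 5, 1, 2, 6
d = rank(u) − rank(v): 2, -3, -1, 1, 4, -3; Σd² = 40
ρ = 1 − 6Σd² / [n(n²−1)] = 1 − 6×40 / (6×35) = 1 − 240/210 ≈ -0.143

-0.143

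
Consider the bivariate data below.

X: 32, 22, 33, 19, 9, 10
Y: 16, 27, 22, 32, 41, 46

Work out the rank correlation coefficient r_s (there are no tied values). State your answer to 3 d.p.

-0.886

Rank X: 5, 4, 6, 3, 1, 2
Rank Y: 1, 3, 2, 4, 5, 6
d = rank(X) − rank(Y): 4, 1, 4, -1, -4, -4; Σd² = 66
ρ = 1 − 6Σd² / [n(n²−1)] = 1 − 6×66 / (6×35) = 1 − 396/210 ≈ -0.886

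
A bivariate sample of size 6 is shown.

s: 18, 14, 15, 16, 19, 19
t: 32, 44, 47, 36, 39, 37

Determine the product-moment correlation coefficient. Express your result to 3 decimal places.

n = 6, Σs = 101, Σt = 235, Σs² = 1723, Σt² = 9355, Σst = 3917
nΣst − ΣsΣt = 23502 − 23735 = -233
nΣs² − (Σs)² = 10338 − 10201 = 137; nΣt² − (Σt)² = 56130 − 55225 = 905
r = -233 / √(137 × 905) = -233 / 352.1150 ≈ -0.662

-0.662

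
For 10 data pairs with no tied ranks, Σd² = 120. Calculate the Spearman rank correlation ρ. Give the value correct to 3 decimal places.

ρ = 1 − 6Σd² / [n(n²−1)] = 1 − 6×120 / (10×99)
  = 1 − 720/990 = 1 − 0.7273 ≈ 0.273

0.273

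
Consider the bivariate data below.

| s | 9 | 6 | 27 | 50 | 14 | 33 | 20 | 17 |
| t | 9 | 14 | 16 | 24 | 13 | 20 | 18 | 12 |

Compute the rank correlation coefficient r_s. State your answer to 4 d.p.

0.8095

Rank s: 2, 1, 6, 8, 3, 7, 5, 4
Rank t: 1, 4, 5, 8, 3, 7, 6, 2
d = rank(s) − rank(t): 1, -3, 1, 0, 0, 0, -1, 2; Σd² = 16
ρ = 1 − 6Σd² / [n(n²−1)] = 1 − 6×16 / (8×63) = 1 − 96/504 ≈ 0.8095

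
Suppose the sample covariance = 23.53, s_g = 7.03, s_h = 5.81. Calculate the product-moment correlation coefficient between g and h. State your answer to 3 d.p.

0.576

r = Cov(g,h) / (s_g · s_h) = 23.53 / (7.03 × 5.81)
  = 23.53 / 40.8443 ≈ 0.576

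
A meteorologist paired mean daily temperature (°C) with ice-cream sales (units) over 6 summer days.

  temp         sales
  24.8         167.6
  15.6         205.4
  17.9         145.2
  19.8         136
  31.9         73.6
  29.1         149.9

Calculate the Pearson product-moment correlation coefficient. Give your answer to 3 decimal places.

n = 6, Σx = 139.1, Σy = 877.7, Σx² = 3435.27, Σy² = 137744.93, Σxy = 19362.53
nΣxy − ΣxΣy = 116175.18 − 122088.07 = -5912.89
nΣx² − (Σx)² = 20611.62 − 19348.81 = 1262.81; nΣy² − (Σy)² = 826469.58 − 770357.29 = 56112.29
r = -5912.89 / √(1262.81 × 56112.29) = -5912.89 / 8417.7884 ≈ -0.702

-0.702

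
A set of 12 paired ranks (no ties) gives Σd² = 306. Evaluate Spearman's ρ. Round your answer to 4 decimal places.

-0.0699

ρ = 1 − 6Σd² / [n(n²−1)] = 1 − 6×306 / (12×143)
  = 1 − 1836/1716 = 1 − 1.06993 ≈ -0.0699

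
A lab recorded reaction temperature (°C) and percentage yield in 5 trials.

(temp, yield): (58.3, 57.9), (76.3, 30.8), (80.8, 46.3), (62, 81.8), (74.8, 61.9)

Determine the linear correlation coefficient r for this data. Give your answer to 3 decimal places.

n = 5, Σx = 352.2, Σy = 278.7, Σx² = 25188.26, Σy² = 16967.59, Σxy = 19168.37
nΣxy − ΣxΣy = 95841.85 − 98158.14 = -2316.29
nΣx² − (Σx)² = 125941.3 − 124044.84 = 1896.46; nΣy² − (Σy)² = 84837.95 − 77673.69 = 7164.26
r = -2316.29 / √(1896.46 × 7164.26) = -2316.29 / 3686.0185 ≈ -0.628

-0.628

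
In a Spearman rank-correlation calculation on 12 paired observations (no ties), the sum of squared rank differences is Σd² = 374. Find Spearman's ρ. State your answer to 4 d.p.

ρ = 1 − 6Σd² / [n(n²−1)] = 1 − 6×374 / (12×143)
  = 1 − 2244/1716 = 1 − 1.30769 ≈ -0.3077

-0.3077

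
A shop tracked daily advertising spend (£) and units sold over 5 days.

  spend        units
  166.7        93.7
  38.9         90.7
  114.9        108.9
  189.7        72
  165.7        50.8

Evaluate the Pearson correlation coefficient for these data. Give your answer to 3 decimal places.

-0.465

n = 5, Σx = 675.9, Σy = 416.1, Σx² = 105946.69, Σy² = 36630.03, Σxy = 53736.59
nΣxy − ΣxΣy = 268682.95 − 281241.99 = -12559.04
nΣx² − (Σx)² = 529733.45 − 456840.81 = 72892.64; nΣy² − (Σy)² = 183150.15 − 173139.21 = 10010.94
r = -12559.04 / √(72892.64 × 10010.94) = -12559.04 / 27013.4012 ≈ -0.465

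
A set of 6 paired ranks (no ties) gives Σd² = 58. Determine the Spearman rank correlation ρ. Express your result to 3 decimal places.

ρ = 1 − 6Σd² / [n(n²−1)] = 1 − 6×58 / (6×35)
  = 1 − 348/210 = 1 − 1.6571 ≈ -0.657

-0.657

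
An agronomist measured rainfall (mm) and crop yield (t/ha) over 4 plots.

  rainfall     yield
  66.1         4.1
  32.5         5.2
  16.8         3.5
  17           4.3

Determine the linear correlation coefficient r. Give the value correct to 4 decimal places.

n = 4, Σx = 132.4, Σy = 17.1, Σx² = 5996.7, Σy² = 74.59, Σxy = 571.91
nΣxy − ΣxΣy = 2287.64 − 2264.04 = 23.6
nΣx² − (Σx)² = 23986.8 − 17529.76 = 6457.04; nΣy² − (Σy)² = 298.36 − 292.41 = 5.95
r = 23.6 / √(6457.04 × 5.95) = 23.6 / 196.0086 ≈ 0.1204

0.1204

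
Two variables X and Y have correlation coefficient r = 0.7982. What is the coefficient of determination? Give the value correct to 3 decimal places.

0.637

r² = (0.7982)² = 0.637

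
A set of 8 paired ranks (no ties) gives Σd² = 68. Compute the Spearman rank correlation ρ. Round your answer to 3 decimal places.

0.190

ρ = 1 − 6Σd² / [n(n²−1)] = 1 − 6×68 / (8×63)
  = 1 − 408/504 = 1 − 0.8095 ≈ 0.190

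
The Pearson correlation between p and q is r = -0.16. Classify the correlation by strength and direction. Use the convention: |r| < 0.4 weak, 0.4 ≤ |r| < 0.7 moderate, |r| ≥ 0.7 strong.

r = -0.16 < 0 so the relationship is negative.
|r| = 0.16, which falls in the weak range.

weak negative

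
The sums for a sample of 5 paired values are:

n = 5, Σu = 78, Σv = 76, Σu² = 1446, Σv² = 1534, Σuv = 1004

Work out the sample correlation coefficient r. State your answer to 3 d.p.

r = (nΣuv − ΣuΣv) / √[(nΣu² − (Σu)²)(nΣv² − (Σv)²)]
Numerator: 5×1004 − 78×76 = -908
Denominator: √[(7230 − 6084)(7670 − 5776)] = √[1146 × 1894] = 1473.2698
r = -908 / 1473.2698 ≈ -0.616

-0.616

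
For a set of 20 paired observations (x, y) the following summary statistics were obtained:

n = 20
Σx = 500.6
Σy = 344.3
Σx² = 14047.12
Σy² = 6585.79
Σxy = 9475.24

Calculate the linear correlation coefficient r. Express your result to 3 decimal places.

0.858

r = (nΣxy − ΣxΣy) / √[(nΣx² − (Σx)²)(nΣy² − (Σy)²)]
Numerator: 20×9475.24 − 500.6×344.3 = 17148.22
Denominator: √[(280942.4 − 250600.36)(131715.8 − 118542.49)] = √[30342.04 × 13173.31] = 19992.6261
r = 17148.22 / 19992.6261 ≈ 0.858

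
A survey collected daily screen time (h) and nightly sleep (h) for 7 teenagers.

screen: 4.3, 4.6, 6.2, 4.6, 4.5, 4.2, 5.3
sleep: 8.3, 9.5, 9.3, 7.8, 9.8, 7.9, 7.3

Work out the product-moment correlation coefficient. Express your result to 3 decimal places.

0.128

n = 7, Σx = 33.7, Σy = 59.9, Σx² = 165.23, Σy² = 518.21, Σxy = 288.9
nΣxy − ΣxΣy = 2022.3 − 2018.63 = 3.67
nΣx² − (Σx)² = 1156.61 − 1135.69 = 20.92; nΣy² − (Σy)² = 3627.47 − 3588.01 = 39.46
r = 3.67 / √(20.92 × 39.46) = 3.67 / 28.7316 ≈ 0.128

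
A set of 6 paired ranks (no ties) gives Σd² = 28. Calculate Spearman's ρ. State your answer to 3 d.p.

0.200

ρ = 1 − 6Σd² / [n(n²−1)] = 1 − 6×28 / (6×35)
  = 1 − 168/210 = 1 − 0.8000 ≈ 0.200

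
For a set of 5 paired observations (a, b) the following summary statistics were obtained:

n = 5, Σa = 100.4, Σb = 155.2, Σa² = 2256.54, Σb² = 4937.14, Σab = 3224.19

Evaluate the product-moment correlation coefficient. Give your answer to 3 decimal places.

0.635

r = (nΣab − ΣaΣb) / √[(nΣa² − (Σa)²)(nΣb² − (Σb)²)]
Numerator: 5×3224.19 − 100.4×155.2 = 538.87
Denominator: √[(11282.7 − 10080.16)(24685.7 − 24087.04)] = √[1202.54 × 598.66] = 848.4766
r = 538.87 / 848.4766 ≈ 0.635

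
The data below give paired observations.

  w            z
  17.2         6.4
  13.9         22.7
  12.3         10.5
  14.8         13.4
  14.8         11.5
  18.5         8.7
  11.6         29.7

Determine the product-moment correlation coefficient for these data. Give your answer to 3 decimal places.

n = 7, Σw = 103.1, Σz = 102.9, Σw² = 1555.23, Σz² = 1936.09, Σwz = 1428.75
nΣwz − ΣwΣz = 10001.25 − 10608.99 = -607.74
nΣw² − (Σw)² = 10886.61 − 10629.61 = 257; nΣz² − (Σz)² = 13552.63 − 10588.41 = 2964.22
r = -607.74 / √(257 × 2964.22) = -607.74 / 872.8141 ≈ -0.696

-0.696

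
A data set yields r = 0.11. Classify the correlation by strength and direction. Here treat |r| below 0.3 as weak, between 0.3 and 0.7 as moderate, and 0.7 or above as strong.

weak positive

r = 0.11 > 0 so the relationship is positive.
|r| = 0.11, which falls in the weak range.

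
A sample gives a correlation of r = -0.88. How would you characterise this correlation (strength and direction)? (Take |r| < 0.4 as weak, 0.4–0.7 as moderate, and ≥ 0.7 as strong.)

strong negative

r = -0.88 < 0 so the relationship is negative.
|r| = 0.88, which falls in the strong range.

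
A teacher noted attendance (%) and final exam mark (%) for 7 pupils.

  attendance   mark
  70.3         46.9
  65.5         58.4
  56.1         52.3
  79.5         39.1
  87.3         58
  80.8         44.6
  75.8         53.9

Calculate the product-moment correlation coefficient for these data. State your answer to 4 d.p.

n = 7, Σx = 515.3, Σy = 353.2, Σx² = 38595.37, Σy² = 18132.64, Σxy = 25917.45
nΣxy − ΣxΣy = 181422.15 − 182003.96 = -581.81
nΣx² − (Σx)² = 270167.59 − 265534.09 = 4633.5; nΣy² − (Σy)² = 126928.48 − 124750.24 = 2178.24
r = -581.81 / √(4633.5 × 2178.24) = -581.81 / 3176.9286 ≈ -0.1831

-0.1831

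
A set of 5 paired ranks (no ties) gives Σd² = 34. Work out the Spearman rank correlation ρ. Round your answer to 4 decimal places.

-0.7000

ρ = 1 − 6Σd² / [n(n²−1)] = 1 − 6×34 / (5×24)
  = 1 − 204/120 = 1 − 1.70000 ≈ -0.7000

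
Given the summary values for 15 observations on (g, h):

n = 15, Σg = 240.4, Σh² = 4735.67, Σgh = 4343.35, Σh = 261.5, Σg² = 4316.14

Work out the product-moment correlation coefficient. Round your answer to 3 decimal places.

0.532

r = (nΣgh − ΣgΣh) / √[(nΣg² − (Σg)²)(nΣh² − (Σh)²)]
Numerator: 15×4343.35 − 240.4×261.5 = 2285.65
Denominator: √[(64742.1 − 57792.16)(71035.05 − 68382.25)] = √[6949.94 × 2652.8] = 4293.8096
r = 2285.65 / 4293.8096 ≈ 0.532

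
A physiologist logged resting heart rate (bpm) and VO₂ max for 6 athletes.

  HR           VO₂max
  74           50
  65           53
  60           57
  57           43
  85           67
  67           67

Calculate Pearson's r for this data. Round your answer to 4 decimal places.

n = 6, Σx = 408, Σy = 337, Σx² = 28264, Σy² = 19385, Σxy = 23200
nΣxy − ΣxΣy = 139200 − 137496 = 1704
nΣx² − (Σx)² = 169584 − 166464 = 3120; nΣy² − (Σy)² = 116310 − 113569 = 2741
r = 1704 / √(3120 × 2741) = 1704 / 2924.3666 ≈ 0.5827

0.5827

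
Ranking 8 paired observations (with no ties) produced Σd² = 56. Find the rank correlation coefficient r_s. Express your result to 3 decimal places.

ρ = 1 − 6Σd² / [n(n²−1)] = 1 − 6×56 / (8×63)
  = 1 − 336/504 = 1 − 0.6667 ≈ 0.333

0.333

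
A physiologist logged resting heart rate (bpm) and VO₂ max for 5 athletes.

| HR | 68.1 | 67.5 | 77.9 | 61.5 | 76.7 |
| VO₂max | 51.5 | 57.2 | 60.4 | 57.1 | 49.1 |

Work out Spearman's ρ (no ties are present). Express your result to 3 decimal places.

Rank HR: 3, 2, 5, 1, 4
Rank VO₂max: 2, 4, 5, 3, 1
d = rank(HR) − rank(VO₂max): 1, -2, 0, -2, 3; Σd² = 18
ρ = 1 − 6Σd² / [n(n²−1)] = 1 − 6×18 / (5×24) = 1 − 108/120 ≈ 0.100

0.100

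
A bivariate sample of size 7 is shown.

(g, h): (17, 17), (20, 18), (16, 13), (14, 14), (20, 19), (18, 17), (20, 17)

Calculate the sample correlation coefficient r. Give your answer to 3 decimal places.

n = 7, Σg = 125, Σh = 115, Σg² = 2265, Σh² = 1917, Σgh = 2079
nΣgh − ΣgΣh = 14553 − 14375 = 178
nΣg² − (Σg)² = 15855 − 15625 = 230; nΣh² − (Σh)² = 13419 − 13225 = 194
r = 178 / √(230 × 194) = 178 / 211.2345 ≈ 0.843

0.843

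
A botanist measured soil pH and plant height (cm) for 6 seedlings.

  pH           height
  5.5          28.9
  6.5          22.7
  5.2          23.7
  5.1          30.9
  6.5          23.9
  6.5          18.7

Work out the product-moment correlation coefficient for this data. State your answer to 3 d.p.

-0.737

n = 6, Σx = 35.3, Σy = 148.8, Σx² = 210.05, Σy² = 3787.9, Σxy = 864.23
nΣxy − ΣxΣy = 5185.38 − 5252.64 = -67.26
nΣx² − (Σx)² = 1260.3 − 1246.09 = 14.21; nΣy² − (Σy)² = 22727.4 − 22141.44 = 585.96
r = -67.26 / √(14.21 × 585.96) = -67.26 / 91.2496 ≈ -0.737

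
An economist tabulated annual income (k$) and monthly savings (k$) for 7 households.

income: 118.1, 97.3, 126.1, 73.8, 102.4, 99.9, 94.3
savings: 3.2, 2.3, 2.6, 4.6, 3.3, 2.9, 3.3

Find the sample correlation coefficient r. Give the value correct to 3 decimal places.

n = 7, Σx = 711.9, Σy = 22.2, Σx² = 74120.81, Σy² = 73.64, Σxy = 2207.87
nΣxy − ΣxΣy = 15455.09 − 15804.18 = -349.09
nΣx² − (Σx)² = 518845.67 − 506801.61 = 12044.06; nΣy² − (Σy)² = 515.48 − 492.84 = 22.64
r = -349.09 / √(12044.06 × 22.64) = -349.09 / 522.1853 ≈ -0.669

-0.669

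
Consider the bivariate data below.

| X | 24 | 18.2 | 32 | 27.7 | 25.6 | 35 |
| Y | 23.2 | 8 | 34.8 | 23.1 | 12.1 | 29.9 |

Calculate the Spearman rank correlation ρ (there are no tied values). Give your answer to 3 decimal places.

0.771

Rank X: 2, 1, 5, 4, 3, 6
Rank Y: 4, 1, 6, 3, 2, 5
d = rank(X) − rank(Y): -2, 0, -1, 1, 1, 1; Σd² = 8
ρ = 1 − 6Σd² / [n(n²−1)] = 1 − 6×8 / (6×35) = 1 − 48/210 ≈ 0.771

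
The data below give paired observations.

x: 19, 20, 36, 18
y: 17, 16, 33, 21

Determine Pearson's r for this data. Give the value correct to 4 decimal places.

0.9315

n = 4, Σx = 93, Σy = 87, Σx² = 2381, Σy² = 2075, Σxy = 2209
nΣxy − ΣxΣy = 8836 − 8091 = 745
nΣx² − (Σx)² = 9524 − 8649 = 875; nΣy² − (Σy)² = 8300 − 7569 = 731
r = 745 / √(875 × 731) = 745 / 799.7656 ≈ 0.9315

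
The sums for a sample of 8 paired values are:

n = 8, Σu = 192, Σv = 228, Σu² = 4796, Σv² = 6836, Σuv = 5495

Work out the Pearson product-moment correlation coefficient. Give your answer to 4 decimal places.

r = (nΣuv − ΣuΣv) / √[(nΣu² − (Σu)²)(nΣv² − (Σv)²)]
Numerator: 8×5495 − 192×228 = 184
Denominator: √[(38368 − 36864)(54688 − 51984)] = √[1504 × 2704] = 2016.6348
r = 184 / 2016.6348 ≈ 0.0912

0.0912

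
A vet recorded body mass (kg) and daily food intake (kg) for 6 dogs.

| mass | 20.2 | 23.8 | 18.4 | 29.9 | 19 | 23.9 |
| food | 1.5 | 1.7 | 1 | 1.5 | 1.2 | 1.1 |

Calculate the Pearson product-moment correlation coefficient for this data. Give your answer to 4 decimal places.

0.4815

n = 6, Σx = 135.2, Σy = 8, Σx² = 3139.26, Σy² = 11.04, Σxy = 183.1
nΣxy − ΣxΣy = 1098.6 − 1081.6 = 17
nΣx² − (Σx)² = 18835.56 − 18279.04 = 556.52; nΣy² − (Σy)² = 66.24 − 64 = 2.24
r = 17 / √(556.52 × 2.24) = 17 / 35.3073 ≈ 0.4815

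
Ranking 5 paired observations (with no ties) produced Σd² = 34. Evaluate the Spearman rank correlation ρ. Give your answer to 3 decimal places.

ρ = 1 − 6Σd² / [n(n²−1)] = 1 − 6×34 / (5×24)
  = 1 − 204/120 = 1 − 1.7000 ≈ -0.700

-0.700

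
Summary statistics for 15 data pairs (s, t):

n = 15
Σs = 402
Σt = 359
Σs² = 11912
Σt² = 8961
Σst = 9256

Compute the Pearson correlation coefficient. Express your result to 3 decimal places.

-0.564

r = (nΣst − ΣsΣt) / √[(nΣs² − (Σs)²)(nΣt² − (Σt)²)]
Numerator: 15×9256 − 402×359 = -5478
Denominator: √[(178680 − 161604)(134415 − 128881)] = √[17076 × 5534] = 9721.0382
r = -5478 / 9721.0382 ≈ -0.564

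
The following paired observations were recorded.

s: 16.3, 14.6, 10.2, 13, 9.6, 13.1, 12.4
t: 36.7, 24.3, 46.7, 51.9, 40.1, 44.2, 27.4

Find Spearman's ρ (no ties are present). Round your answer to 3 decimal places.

Rank s: 7, 6, 2, 4, 1, 5, 3
Rank t: 3, 1, 6, 7, 4, 5, 2
d = rank(s) − rank(t): 4, 5, -4, -3, -3, 0, 1; Σd² = 76
ρ = 1 − 6Σd² / [n(n²−1)] = 1 − 6×76 / (7×48) = 1 − 456/336 ≈ -0.357

-0.357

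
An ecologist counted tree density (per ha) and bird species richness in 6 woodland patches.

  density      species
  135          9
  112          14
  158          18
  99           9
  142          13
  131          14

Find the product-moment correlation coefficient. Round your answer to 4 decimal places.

0.6243

n = 6, Σx = 777, Σy = 77, Σx² = 102859, Σy² = 1047, Σxy = 10198
nΣxy − ΣxΣy = 61188 − 59829 = 1359
nΣx² − (Σx)² = 617154 − 603729 = 13425; nΣy² − (Σy)² = 6282 − 5929 = 353
r = 1359 / √(13425 × 353) = 1359 / 2176.9302 ≈ 0.6243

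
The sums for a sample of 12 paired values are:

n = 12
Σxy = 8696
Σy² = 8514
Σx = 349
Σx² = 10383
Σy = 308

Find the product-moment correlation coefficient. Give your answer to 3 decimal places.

r = (nΣxy − ΣxΣy) / √[(nΣx² − (Σx)²)(nΣy² − (Σy)²)]
Numerator: 12×8696 − 349×308 = -3140
Denominator: √[(124596 − 121801)(102168 − 94864)] = √[2795 × 7304] = 4518.2607
r = -3140 / 4518.2607 ≈ -0.695

-0.695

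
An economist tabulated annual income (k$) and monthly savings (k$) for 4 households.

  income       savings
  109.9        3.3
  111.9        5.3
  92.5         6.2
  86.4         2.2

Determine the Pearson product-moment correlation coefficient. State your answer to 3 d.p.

0.236

n = 4, Σx = 400.7, Σy = 17, Σx² = 40620.83, Σy² = 82.26, Σxy = 1719.32
nΣxy − ΣxΣy = 6877.28 − 6811.9 = 65.38
nΣx² − (Σx)² = 162483.32 − 160560.49 = 1922.83; nΣy² − (Σy)² = 329.04 − 289 = 40.04
r = 65.38 / √(1922.83 × 40.04) = 65.38 / 277.4709 ≈ 0.236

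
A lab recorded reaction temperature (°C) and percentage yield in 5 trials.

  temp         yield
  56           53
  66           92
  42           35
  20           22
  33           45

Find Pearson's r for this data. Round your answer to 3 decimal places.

0.889

n = 5, Σx = 217, Σy = 247, Σx² = 10745, Σy² = 15007, Σxy = 12435
nΣxy − ΣxΣy = 62175 − 53599 = 8576
nΣx² − (Σx)² = 53725 − 47089 = 6636; nΣy² − (Σy)² = 75035 − 61009 = 14026
r = 8576 / √(6636 × 14026) = 8576 / 9647.6182 ≈ 0.889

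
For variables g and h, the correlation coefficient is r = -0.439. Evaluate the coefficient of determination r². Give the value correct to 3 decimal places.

0.193

r² = (-0.439)² = 0.193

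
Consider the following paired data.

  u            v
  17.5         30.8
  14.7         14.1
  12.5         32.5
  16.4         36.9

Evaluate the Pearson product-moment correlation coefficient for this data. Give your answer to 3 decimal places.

0.180

n = 4, Σu = 61.1, Σv = 114.3, Σu² = 947.55, Σv² = 3565.31, Σuv = 1757.68
nΣuv − ΣuΣv = 7030.72 − 6983.73 = 46.99
nΣu² − (Σu)² = 3790.2 − 3733.21 = 56.99; nΣv² − (Σv)² = 14261.24 − 13064.49 = 1196.75
r = 46.99 / √(56.99 × 1196.75) = 46.99 / 261.1566 ≈ 0.180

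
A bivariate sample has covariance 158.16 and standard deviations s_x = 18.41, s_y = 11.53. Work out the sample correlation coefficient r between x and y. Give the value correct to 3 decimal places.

r = Cov(x,y) / (s_x · s_y) = 158.16 / (18.41 × 11.53)
  = 158.16 / 212.2673 ≈ 0.745

0.745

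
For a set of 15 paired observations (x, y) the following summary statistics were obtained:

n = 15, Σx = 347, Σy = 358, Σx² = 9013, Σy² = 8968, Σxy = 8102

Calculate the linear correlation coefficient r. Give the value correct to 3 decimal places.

r = (nΣxy − ΣxΣy) / √[(nΣx² − (Σx)²)(nΣy² − (Σy)²)]
Numerator: 15×8102 − 347×358 = -2696
Denominator: √[(135195 − 120409)(134520 − 128164)] = √[14786 × 6356] = 9694.3187
r = -2696 / 9694.3187 ≈ -0.278

-0.278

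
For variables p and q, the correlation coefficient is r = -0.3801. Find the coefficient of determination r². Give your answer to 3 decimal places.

0.144

r² = (-0.3801)² = 0.144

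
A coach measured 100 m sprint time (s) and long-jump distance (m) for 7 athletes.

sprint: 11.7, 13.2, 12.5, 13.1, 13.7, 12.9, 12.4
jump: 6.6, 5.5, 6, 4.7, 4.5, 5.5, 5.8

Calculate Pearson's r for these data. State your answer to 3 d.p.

n = 7, Σx = 89.5, Σy = 38.6, Σx² = 1146.85, Σy² = 216.04, Σxy = 490.91
nΣxy − ΣxΣy = 3436.37 − 3454.7 = -18.33
nΣx² − (Σx)² = 8027.95 − 8010.25 = 17.7; nΣy² − (Σy)² = 1512.28 − 1489.96 = 22.32
r = -18.33 / √(17.7 × 22.32) = -18.33 / 19.8762 ≈ -0.922

-0.922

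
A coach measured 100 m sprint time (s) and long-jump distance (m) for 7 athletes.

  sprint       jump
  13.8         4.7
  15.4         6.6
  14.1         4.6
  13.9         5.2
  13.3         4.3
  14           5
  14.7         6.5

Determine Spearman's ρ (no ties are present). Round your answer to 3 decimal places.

0.750

Rank sprint: 2, 7, 5, 3, 1, 4, 6
Rank jump: 3, 7, 2, 5, 1, 4, 6
d = rank(sprint) − rank(jump): -1, 0, 3, -2, 0, 0, 0; Σd² = 14
ρ = 1 − 6Σd² / [n(n²−1)] = 1 − 6×14 / (7×48) = 1 − 84/336 ≈ 0.750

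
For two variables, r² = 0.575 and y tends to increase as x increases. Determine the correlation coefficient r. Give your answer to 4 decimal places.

|r| = √0.575 = 0.7583
The association is positive, so r = 0.7583.

0.7583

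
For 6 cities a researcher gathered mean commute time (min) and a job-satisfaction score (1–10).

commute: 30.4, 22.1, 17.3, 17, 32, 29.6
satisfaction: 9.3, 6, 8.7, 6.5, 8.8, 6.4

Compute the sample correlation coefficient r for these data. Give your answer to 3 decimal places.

0.343

n = 6, Σx = 148.4, Σy = 45.7, Σx² = 3901.02, Σy² = 358.83, Σxy = 1147.37
nΣxy − ΣxΣy = 6884.22 − 6781.88 = 102.34
nΣx² − (Σx)² = 23406.12 − 22022.56 = 1383.56; nΣy² − (Σy)² = 2152.98 − 2088.49 = 64.49
r = 102.34 / √(1383.56 × 64.49) = 102.34 / 298.7069 ≈ 0.343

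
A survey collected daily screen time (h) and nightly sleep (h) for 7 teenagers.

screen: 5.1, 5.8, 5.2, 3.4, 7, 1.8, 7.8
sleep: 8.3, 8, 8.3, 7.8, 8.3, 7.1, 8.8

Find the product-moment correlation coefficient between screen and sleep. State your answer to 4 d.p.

n = 7, Σx = 36.1, Σy = 56.6, Σx² = 211.33, Σy² = 459.36, Σxy = 297.93
nΣxy − ΣxΣy = 2085.51 − 2043.26 = 42.25
nΣx² − (Σx)² = 1479.31 − 1303.21 = 176.1; nΣy² − (Σy)² = 3215.52 − 3203.56 = 11.96
r = 42.25 / √(176.1 × 11.96) = 42.25 / 45.8929 ≈ 0.9206

0.9206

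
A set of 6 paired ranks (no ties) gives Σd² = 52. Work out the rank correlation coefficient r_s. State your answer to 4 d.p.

-0.4857

ρ = 1 − 6Σd² / [n(n²−1)] = 1 − 6×52 / (6×35)
  = 1 − 312/210 = 1 − 1.48571 ≈ -0.4857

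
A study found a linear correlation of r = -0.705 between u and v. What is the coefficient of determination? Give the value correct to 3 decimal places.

0.497

r² = (-0.705)² = 0.497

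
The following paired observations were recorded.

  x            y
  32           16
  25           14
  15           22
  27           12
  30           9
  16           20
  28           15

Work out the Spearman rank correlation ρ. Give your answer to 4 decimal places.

-0.5357

Rank x: 7, 3, 1, 4, 6, 2, 5
Rank y: 5, 3, 7, 2, 1, 6, 4
d = rank(x) − rank(y): 2, 0, -6, 2, 5, -4, 1; Σd² = 86
ρ = 1 − 6Σd² / [n(n²−1)] = 1 − 6×86 / (7×48) = 1 − 516/336 ≈ -0.5357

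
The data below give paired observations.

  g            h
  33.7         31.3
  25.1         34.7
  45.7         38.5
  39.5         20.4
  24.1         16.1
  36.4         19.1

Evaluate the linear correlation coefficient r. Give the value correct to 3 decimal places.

0.301

n = 6, Σg = 204.5, Σh = 160.1, Σg² = 7320.21, Σh² = 4706.21, Σgh = 5574.28
nΣgh − ΣgΣh = 33445.68 − 32740.45 = 705.23
nΣg² − (Σg)² = 43921.26 − 41820.25 = 2101.01; nΣh² − (Σh)² = 28237.26 − 25632.01 = 2605.25
r = 705.23 / √(2101.01 × 2605.25) = 705.23 / 2339.5846 ≈ 0.301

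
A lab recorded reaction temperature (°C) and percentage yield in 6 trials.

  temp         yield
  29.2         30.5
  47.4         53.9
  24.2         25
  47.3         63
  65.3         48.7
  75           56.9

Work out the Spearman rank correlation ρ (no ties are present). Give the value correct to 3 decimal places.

0.600

Rank temp: 2, 4, 1, 3, 5, 6
Rank yield: 2, 4, 1, 6, 3, 5
d = rank(temp) − rank(yield): 0, 0, 0, -3, 2, 1; Σd² = 14
ρ = 1 − 6Σd² / [n(n²−1)] = 1 − 6×14 / (6×35) = 1 − 84/210 ≈ 0.600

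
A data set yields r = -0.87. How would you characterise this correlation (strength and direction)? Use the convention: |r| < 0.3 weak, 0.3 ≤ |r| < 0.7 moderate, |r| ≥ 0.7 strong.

r = -0.87 < 0 so the relationship is negative.
|r| = 0.87, which falls in the strong range.

strong negative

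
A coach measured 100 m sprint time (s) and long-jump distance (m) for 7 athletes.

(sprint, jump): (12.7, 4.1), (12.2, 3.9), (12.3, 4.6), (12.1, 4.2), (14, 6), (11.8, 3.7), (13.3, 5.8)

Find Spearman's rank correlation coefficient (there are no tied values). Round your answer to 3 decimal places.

Rank sprint: 5, 3, 4, 2, 7, 1, 6
Rank jump: 3, 2, 5, 4, 7, 1, 6
d = rank(sprint) − rank(jump): 2, 1, -1, -2, 0, 0, 0; Σd² = 10
ρ = 1 − 6Σd² / [n(n²−1)] = 1 − 6×10 / (7×48) = 1 − 60/336 ≈ 0.821

0.821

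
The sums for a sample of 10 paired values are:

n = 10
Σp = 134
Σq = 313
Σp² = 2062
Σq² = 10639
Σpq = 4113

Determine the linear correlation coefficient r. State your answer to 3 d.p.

r = (nΣpq − ΣpΣq) / √[(nΣp² − (Σp)²)(nΣq² − (Σq)²)]
Numerator: 10×4113 − 134×313 = -812
Denominator: √[(20620 − 17956)(106390 − 97969)] = √[2664 × 8421] = 4736.4062
r = -812 / 4736.4062 ≈ -0.171

-0.171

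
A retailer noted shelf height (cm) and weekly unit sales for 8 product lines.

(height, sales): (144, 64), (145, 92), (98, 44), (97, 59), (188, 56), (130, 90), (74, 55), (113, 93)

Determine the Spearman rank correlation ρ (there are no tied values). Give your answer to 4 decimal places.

0.3810

Rank height: 6, 7, 3, 2, 8, 5, 1, 4
Rank sales: 5, 7, 1, 4, 3, 6, 2, 8
d = rank(height) − rank(sales): 1, 0, 2, -2, 5, -1, -1, -4; Σd² = 52
ρ = 1 − 6Σd² / [n(n²−1)] = 1 − 6×52 / (8×63) = 1 − 312/504 ≈ 0.3810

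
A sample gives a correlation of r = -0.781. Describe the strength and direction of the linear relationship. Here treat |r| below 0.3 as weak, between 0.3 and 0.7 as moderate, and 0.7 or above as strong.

strong negative

r = -0.781 < 0 so the relationship is negative.
|r| = 0.781, which falls in the strong range.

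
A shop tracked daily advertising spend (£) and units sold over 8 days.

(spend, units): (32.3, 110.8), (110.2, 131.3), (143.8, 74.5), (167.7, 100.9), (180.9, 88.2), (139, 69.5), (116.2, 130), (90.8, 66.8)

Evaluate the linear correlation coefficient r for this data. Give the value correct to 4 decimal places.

n = 8, Σx = 980.9, Σy = 772, Σx² = 135781.95, Σy² = 79219.12, Σxy = 92469.45
nΣxy − ΣxΣy = 739755.6 − 757254.8 = -17499.2
nΣx² − (Σx)² = 1086255.6 − 962164.81 = 124090.79; nΣy² − (Σy)² = 633752.96 − 595984 = 37768.96
r = -17499.2 / √(124090.79 × 37768.96) = -17499.2 / 68460.0620 ≈ -0.2556

-0.2556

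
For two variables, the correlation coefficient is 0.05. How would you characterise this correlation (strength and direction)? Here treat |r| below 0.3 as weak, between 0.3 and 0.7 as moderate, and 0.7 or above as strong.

weak positive

r = 0.05 > 0 so the relationship is positive.
|r| = 0.05, which falls in the weak range.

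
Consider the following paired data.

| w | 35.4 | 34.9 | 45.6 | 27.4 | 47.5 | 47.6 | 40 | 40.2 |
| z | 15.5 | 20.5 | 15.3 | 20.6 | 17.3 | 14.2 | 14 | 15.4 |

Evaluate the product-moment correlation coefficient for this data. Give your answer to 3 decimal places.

-0.657

n = 8, Σw = 318.6, Σz = 132.8, Σw² = 13039.34, Σz² = 2253.04, Σwz = 5203.02
nΣwz − ΣwΣz = 41624.16 − 42310.08 = -685.92
nΣw² − (Σw)² = 104314.72 − 101505.96 = 2808.76; nΣz² − (Σz)² = 18024.32 − 17635.84 = 388.48
r = -685.92 / √(2808.76 × 388.48) = -685.92 / 1044.5799 ≈ -0.657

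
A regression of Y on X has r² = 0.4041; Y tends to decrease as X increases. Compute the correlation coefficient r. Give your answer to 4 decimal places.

-0.6357

|r| = √0.4041 = 0.6357
The association is negative, so r = −0.6357.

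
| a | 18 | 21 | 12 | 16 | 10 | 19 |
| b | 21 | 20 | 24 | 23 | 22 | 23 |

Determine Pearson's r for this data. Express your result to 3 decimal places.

n = 6, Σa = 96, Σb = 133, Σa² = 1626, Σb² = 2959, Σab = 2111
nΣab − ΣaΣb = 12666 − 12768 = -102
nΣa² − (Σa)² = 9756 − 9216 = 540; nΣb² − (Σb)² = 17754 − 17689 = 65
r = -102 / √(540 × 65) = -102 / 187.3499 ≈ -0.544

-0.544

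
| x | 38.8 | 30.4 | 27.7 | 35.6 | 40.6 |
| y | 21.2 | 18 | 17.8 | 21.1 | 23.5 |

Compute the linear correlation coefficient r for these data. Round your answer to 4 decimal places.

0.9605

n = 5, Σx = 173.1, Σy = 101.6, Σx² = 6112.61, Σy² = 2087.74, Σxy = 3568.08
nΣxy − ΣxΣy = 17840.4 − 17586.96 = 253.44
nΣx² − (Σx)² = 30563.05 − 29963.61 = 599.44; nΣy² − (Σy)² = 10438.7 − 10322.56 = 116.14
r = 253.44 / √(599.44 × 116.14) = 253.44 / 263.8541 ≈ 0.9605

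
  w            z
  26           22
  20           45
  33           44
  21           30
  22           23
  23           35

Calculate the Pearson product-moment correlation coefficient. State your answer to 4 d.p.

n = 6, Σw = 145, Σz = 199, Σw² = 3619, Σz² = 7099, Σwz = 4865
nΣwz − ΣwΣz = 29190 − 28855 = 335
nΣw² − (Σw)² = 21714 − 21025 = 689; nΣz² − (Σz)² = 42594 − 39601 = 2993
r = 335 / √(689 × 2993) = 335 / 1436.0282 ≈ 0.2333

0.2333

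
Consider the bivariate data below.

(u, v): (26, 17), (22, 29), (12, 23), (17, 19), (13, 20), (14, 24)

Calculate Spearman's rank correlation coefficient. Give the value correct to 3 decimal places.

-0.257

Rank u: 6, 5, 1, 4, 2, 3
Rank v: 1, 6, 4, 2, 3, 5
d = rank(u) − rank(v): 5, -1, -3, 2, -1, -2; Σd² = 44
ρ = 1 − 6Σd² / [n(n²−1)] = 1 − 6×44 / (6×35) = 1 − 264/210 ≈ -0.257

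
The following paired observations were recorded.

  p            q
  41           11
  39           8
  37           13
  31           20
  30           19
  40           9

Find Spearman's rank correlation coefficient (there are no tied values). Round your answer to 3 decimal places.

Rank p: 6, 4, 3, 2, 1, 5
Rank q: 3, 1, 4, 6, 5, 2
d = rank(p) − rank(q): 3, 3, -1, -4, -4, 3; Σd² = 60
ρ = 1 − 6Σd² / [n(n²−1)] = 1 − 6×60 / (6×35) = 1 − 360/210 ≈ -0.714

-0.714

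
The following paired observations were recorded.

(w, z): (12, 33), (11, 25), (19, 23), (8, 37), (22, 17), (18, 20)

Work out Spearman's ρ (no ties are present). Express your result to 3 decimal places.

-0.886

Rank w: 3, 2, 5, 1, 6, 4
Rank z: 5, 4, 3, 6, 1, 2
d = rank(w) − rank(z): -2, -2, 2, -5, 5, 2; Σd² = 66
ρ = 1 − 6Σd² / [n(n²−1)] = 1 − 6×66 / (6×35) = 1 − 396/210 ≈ -0.886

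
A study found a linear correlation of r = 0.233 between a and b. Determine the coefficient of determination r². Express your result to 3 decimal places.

0.054

r² = (0.233)² = 0.054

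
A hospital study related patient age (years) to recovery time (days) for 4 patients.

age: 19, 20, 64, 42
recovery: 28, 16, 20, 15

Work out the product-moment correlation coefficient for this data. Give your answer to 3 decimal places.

-0.269

n = 4, Σx = 145, Σy = 79, Σx² = 6621, Σy² = 1665, Σxy = 2762
nΣxy − ΣxΣy = 11048 − 11455 = -407
nΣx² − (Σx)² = 26484 − 21025 = 5459; nΣy² − (Σy)² = 6660 − 6241 = 419
r = -407 / √(5459 × 419) = -407 / 1512.3892 ≈ -0.269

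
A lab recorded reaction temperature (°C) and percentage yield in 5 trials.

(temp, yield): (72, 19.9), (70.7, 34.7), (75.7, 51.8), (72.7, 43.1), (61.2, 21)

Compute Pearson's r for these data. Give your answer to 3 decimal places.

n = 5, Σx = 352.3, Σy = 170.5, Σx² = 24943.71, Σy² = 6581.95, Σxy = 12225.92
nΣxy − ΣxΣy = 61129.6 − 60067.15 = 1062.45
nΣx² − (Σx)² = 124718.55 − 124115.29 = 603.26; nΣy² − (Σy)² = 32909.75 − 29070.25 = 3839.5
r = 1062.45 / √(603.26 × 3839.5) = 1062.45 / 1521.9122 ≈ 0.698

0.698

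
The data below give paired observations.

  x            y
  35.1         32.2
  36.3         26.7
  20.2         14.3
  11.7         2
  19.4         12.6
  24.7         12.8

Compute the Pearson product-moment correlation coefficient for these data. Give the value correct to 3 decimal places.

0.958

n = 6, Σx = 147.4, Σy = 100.6, Σx² = 4081.08, Σy² = 2280.82, Σxy = 2972.29
nΣxy − ΣxΣy = 17833.74 − 14828.44 = 3005.3
nΣx² − (Σx)² = 24486.48 − 21726.76 = 2759.72; nΣy² − (Σy)² = 13684.92 − 10120.36 = 3564.56
r = 3005.3 / √(2759.72 × 3564.56) = 3005.3 / 3136.4291 ≈ 0.958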